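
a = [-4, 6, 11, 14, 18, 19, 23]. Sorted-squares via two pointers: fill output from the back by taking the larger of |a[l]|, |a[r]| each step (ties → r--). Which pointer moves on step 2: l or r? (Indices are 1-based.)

[1,7] |-4|<=|23| out[7]=529 → r--
[1,6] |-4|<=|19| out[6]=361 → r--

r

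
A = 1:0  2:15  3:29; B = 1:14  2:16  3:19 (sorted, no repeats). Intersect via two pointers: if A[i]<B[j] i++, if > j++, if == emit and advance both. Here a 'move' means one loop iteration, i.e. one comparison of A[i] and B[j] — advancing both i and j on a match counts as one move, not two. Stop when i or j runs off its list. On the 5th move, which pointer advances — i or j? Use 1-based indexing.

j

i=1 j=1: 0<14, i++
i=2 j=1: 15>14, j++
i=2 j=2: 15<16, i++
i=3 j=2: 29>16, j++
i=3 j=3: 29>19, j++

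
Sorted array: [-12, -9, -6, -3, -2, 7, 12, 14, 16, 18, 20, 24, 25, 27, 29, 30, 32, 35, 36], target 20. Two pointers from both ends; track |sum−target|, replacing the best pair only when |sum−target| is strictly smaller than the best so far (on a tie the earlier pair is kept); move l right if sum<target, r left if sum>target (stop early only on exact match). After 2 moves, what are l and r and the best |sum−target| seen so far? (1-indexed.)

l=1 r=19: -12+36=24 d=4 *, r--
l=1 r=18: -12+35=23 d=3 *, r--

l=1, r=17, best |Δ|=3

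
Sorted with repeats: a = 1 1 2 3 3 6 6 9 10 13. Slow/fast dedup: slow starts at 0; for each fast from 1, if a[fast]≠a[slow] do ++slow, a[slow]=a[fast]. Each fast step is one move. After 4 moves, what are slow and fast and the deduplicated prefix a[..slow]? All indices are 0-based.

(s=0,f=1) a[fast]=1=a[slow] dup → fast++
(s=0,f=2) a[fast]=2≠a[slow]=1 write a[1]=2 → slow++,fast++
(s=1,f=3) a[fast]=3≠a[slow]=2 write a[2]=3 → slow++,fast++
(s=2,f=4) a[fast]=3=a[slow] dup → fast++

slow=2, fast=5, prefix=[1, 2, 3]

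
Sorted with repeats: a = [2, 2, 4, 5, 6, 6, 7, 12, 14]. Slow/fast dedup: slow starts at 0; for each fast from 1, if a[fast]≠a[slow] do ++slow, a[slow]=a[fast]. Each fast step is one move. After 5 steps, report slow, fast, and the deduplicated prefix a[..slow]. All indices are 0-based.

slow=0 fast=1: a[fast]=2=a[slow] dup, fast++
slow=0 fast=2: a[fast]=4≠a[slow]=2 write a[1]=4, slow++,fast++
slow=1 fast=3: a[fast]=5≠a[slow]=4 write a[2]=5, slow++,fast++
slow=2 fast=4: a[fast]=6≠a[slow]=5 write a[3]=6, slow++,fast++
slow=3 fast=5: a[fast]=6=a[slow] dup, fast++

slow=3, fast=6, prefix=[2, 4, 5, 6]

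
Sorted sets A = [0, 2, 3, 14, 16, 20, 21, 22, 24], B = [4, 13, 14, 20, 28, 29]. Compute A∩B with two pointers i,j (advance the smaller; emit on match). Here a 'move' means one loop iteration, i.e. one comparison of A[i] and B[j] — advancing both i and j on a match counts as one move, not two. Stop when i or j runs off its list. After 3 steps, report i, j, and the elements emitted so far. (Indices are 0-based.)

i=0 j=0: 0<4, i++
i=1 j=0: 2<4, i++
i=2 j=0: 3<4, i++

i=3, j=0, emitted=[]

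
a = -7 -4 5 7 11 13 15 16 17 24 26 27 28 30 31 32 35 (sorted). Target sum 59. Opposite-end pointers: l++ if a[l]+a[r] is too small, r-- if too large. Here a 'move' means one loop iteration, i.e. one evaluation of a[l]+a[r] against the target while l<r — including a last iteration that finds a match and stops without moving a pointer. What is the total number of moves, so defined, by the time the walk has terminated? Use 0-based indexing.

[0,16] -7+35=28 <59 → l++
[1,16] -4+35=31 <59 → l++
[2,16] 5+35=40 <59 → l++
[3,16] 7+35=42 <59 → l++
[4,16] 11+35=46 <59 → l++
[5,16] 13+35=48 <59 → l++
[6,16] 15+35=50 <59 → l++
[7,16] 16+35=51 <59 → l++
[8,16] 17+35=52 <59 → l++
[9,16] 24+35=59 → found

10 moves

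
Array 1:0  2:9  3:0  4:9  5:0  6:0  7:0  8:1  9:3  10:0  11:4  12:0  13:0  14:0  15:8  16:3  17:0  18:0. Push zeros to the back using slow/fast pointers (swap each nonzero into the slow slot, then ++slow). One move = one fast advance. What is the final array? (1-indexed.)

[9, 9, 1, 3, 4, 8, 3, 0, 0, 0, 0, 0, 0, 0, 0, 0, 0, 0]

slow=1 fast=1: a[fast]=0, fast++
slow=1 fast=2: a[fast]=9≠0 swap→a[1]=9, slow++,fast++
slow=2 fast=3: a[fast]=0, fast++
slow=2 fast=4: a[fast]=9≠0 swap→a[2]=9, slow++,fast++
slow=3 fast=5: a[fast]=0, fast++
slow=3 fast=6: a[fast]=0, fast++
slow=3 fast=7: a[fast]=0, fast++
slow=3 fast=8: a[fast]=1≠0 swap→a[3]=1, slow++,fast++
slow=4 fast=9: a[fast]=3≠0 swap→a[4]=3, slow++,fast++
slow=5 fast=10: a[fast]=0, fast++
slow=5 fast=11: a[fast]=4≠0 swap→a[5]=4, slow++,fast++
slow=6 fast=12: a[fast]=0, fast++
slow=6 fast=13: a[fast]=0, fast++
slow=6 fast=14: a[fast]=0, fast++
slow=6 fast=15: a[fast]=8≠0 swap→a[6]=8, slow++,fast++
slow=7 fast=16: a[fast]=3≠0 swap→a[7]=3, slow++,fast++
slow=8 fast=17: a[fast]=0, fast++
slow=8 fast=18: a[fast]=0, fast++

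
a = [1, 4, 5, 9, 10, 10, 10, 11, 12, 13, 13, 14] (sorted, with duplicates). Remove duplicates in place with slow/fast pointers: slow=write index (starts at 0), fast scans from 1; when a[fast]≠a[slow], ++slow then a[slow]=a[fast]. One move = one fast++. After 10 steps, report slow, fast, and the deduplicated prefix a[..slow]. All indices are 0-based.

slow=7, fast=11, prefix=[1, 4, 5, 9, 10, 11, 12, 13]

slow=0 fast=1: a[fast]=4≠a[slow]=1 write a[1]=4, slow++,fast++
slow=1 fast=2: a[fast]=5≠a[slow]=4 write a[2]=5, slow++,fast++
slow=2 fast=3: a[fast]=9≠a[slow]=5 write a[3]=9, slow++,fast++
slow=3 fast=4: a[fast]=10≠a[slow]=9 write a[4]=10, slow++,fast++
slow=4 fast=5: a[fast]=10=a[slow] dup, fast++
slow=4 fast=6: a[fast]=10=a[slow] dup, fast++
slow=4 fast=7: a[fast]=11≠a[slow]=10 write a[5]=11, slow++,fast++
slow=5 fast=8: a[fast]=12≠a[slow]=11 write a[6]=12, slow++,fast++
slow=6 fast=9: a[fast]=13≠a[slow]=12 write a[7]=13, slow++,fast++
slow=7 fast=10: a[fast]=13=a[slow] dup, fast++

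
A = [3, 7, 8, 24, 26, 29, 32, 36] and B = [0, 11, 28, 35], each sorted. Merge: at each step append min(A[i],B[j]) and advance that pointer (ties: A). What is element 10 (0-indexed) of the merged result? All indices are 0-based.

merged[10] = 35

i=0 j=0: A[i]=3>B[j]=0 take 0, j++
i=0 j=1: A[i]=3<=B[j]=11 take 3, i++
i=1 j=1: A[i]=7<=B[j]=11 take 7, i++
i=2 j=1: A[i]=8<=B[j]=11 take 8, i++
i=3 j=1: A[i]=24>B[j]=11 take 11, j++
i=3 j=2: A[i]=24<=B[j]=28 take 24, i++
i=4 j=2: A[i]=26<=B[j]=28 take 26, i++
i=5 j=2: A[i]=29>B[j]=28 take 28, j++
i=5 j=3: A[i]=29<=B[j]=35 take 29, i++
i=6 j=3: A[i]=32<=B[j]=35 take 32, i++
i=7 j=3: A[i]=36>B[j]=35 take 35, j++
i=7 j=4: B done, take A[i]=36, i++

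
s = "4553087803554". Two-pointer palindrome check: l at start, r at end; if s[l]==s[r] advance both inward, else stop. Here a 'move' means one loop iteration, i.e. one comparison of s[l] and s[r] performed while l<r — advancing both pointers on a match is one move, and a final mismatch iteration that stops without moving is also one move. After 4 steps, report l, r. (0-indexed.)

l=4, r=8

[0,12] '4'=='4' → l++,r--
[1,11] '5'=='5' → l++,r--
[2,10] '5'=='5' → l++,r--
[3,9] '3'=='3' → l++,r--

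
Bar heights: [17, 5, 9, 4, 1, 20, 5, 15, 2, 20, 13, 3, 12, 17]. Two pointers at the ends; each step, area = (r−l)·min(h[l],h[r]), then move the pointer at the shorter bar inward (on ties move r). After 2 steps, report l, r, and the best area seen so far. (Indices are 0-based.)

l=0 r=13: min(17,17)*13=221 best=221 *, r--
l=0 r=12: min(17,12)*12=144 best=221, r--

l=0, r=11, best area=221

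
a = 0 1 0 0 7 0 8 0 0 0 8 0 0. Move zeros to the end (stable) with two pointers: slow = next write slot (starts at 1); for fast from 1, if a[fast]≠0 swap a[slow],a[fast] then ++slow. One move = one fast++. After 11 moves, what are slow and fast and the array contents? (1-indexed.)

slow=5, fast=12, a=[1, 7, 8, 8, 0, 0, 0, 0, 0, 0, 0, 0, 0]

(s=1,f=1) a[fast]=0 → fast++
(s=1,f=2) a[fast]=1≠0 swap→a[1]=1 → slow++,fast++
(s=2,f=3) a[fast]=0 → fast++
(s=2,f=4) a[fast]=0 → fast++
(s=2,f=5) a[fast]=7≠0 swap→a[2]=7 → slow++,fast++
(s=3,f=6) a[fast]=0 → fast++
(s=3,f=7) a[fast]=8≠0 swap→a[3]=8 → slow++,fast++
(s=4,f=8) a[fast]=0 → fast++
(s=4,f=9) a[fast]=0 → fast++
(s=4,f=10) a[fast]=0 → fast++
(s=4,f=11) a[fast]=8≠0 swap→a[4]=8 → slow++,fast++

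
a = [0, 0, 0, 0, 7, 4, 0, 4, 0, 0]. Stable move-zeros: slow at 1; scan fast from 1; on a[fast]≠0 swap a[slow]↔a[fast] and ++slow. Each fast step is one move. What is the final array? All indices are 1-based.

slow=1 fast=1: a[fast]=0, fast++
slow=1 fast=2: a[fast]=0, fast++
slow=1 fast=3: a[fast]=0, fast++
slow=1 fast=4: a[fast]=0, fast++
slow=1 fast=5: a[fast]=7≠0 swap→a[1]=7, slow++,fast++
slow=2 fast=6: a[fast]=4≠0 swap→a[2]=4, slow++,fast++
slow=3 fast=7: a[fast]=0, fast++
slow=3 fast=8: a[fast]=4≠0 swap→a[3]=4, slow++,fast++
slow=4 fast=9: a[fast]=0, fast++
slow=4 fast=10: a[fast]=0, fast++

[7, 4, 4, 0, 0, 0, 0, 0, 0, 0]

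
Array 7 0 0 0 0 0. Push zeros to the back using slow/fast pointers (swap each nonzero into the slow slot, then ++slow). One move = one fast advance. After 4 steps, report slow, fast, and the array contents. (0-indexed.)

slow=0 fast=0: a[fast]=7≠0 swap→a[0]=7, slow++,fast++
slow=1 fast=1: a[fast]=0, fast++
slow=1 fast=2: a[fast]=0, fast++
slow=1 fast=3: a[fast]=0, fast++

slow=1, fast=4, a=[7, 0, 0, 0, 0, 0]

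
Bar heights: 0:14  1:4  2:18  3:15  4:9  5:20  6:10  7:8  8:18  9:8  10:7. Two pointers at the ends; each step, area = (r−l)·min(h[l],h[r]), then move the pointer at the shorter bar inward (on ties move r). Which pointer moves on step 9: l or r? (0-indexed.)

l

l=0 r=10: min(14,7)*10=70 best=70 *, r--
l=0 r=9: min(14,8)*9=72 best=72 *, r--
l=0 r=8: min(14,18)*8=112 best=112 *, l++
l=1 r=8: min(4,18)*7=28 best=112, l++
l=2 r=8: min(18,18)*6=108 best=112, r--
l=2 r=7: min(18,8)*5=40 best=112, r--
l=2 r=6: min(18,10)*4=40 best=112, r--
l=2 r=5: min(18,20)*3=54 best=112, l++
l=3 r=5: min(15,20)*2=30 best=112, l++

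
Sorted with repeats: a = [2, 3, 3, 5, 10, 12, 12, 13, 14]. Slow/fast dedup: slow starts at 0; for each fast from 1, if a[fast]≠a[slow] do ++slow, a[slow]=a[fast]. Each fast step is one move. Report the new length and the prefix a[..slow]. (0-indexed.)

slow=0 fast=1: a[fast]=3≠a[slow]=2 write a[1]=3, slow++,fast++
slow=1 fast=2: a[fast]=3=a[slow] dup, fast++
slow=1 fast=3: a[fast]=5≠a[slow]=3 write a[2]=5, slow++,fast++
slow=2 fast=4: a[fast]=10≠a[slow]=5 write a[3]=10, slow++,fast++
slow=3 fast=5: a[fast]=12≠a[slow]=10 write a[4]=12, slow++,fast++
slow=4 fast=6: a[fast]=12=a[slow] dup, fast++
slow=4 fast=7: a[fast]=13≠a[slow]=12 write a[5]=13, slow++,fast++
slow=5 fast=8: a[fast]=14≠a[slow]=13 write a[6]=14, slow++,fast++

length 7; prefix = [2, 3, 5, 10, 12, 13, 14]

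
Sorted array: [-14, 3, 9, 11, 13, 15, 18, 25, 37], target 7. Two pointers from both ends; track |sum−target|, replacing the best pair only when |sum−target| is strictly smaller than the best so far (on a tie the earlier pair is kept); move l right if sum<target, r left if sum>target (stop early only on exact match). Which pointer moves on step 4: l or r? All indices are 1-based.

r

l=1 r=9: -14+37=23 d=16 *, r--
l=1 r=8: -14+25=11 d=4 *, r--
l=1 r=7: -14+18=4 d=3 *, l++
l=2 r=7: 3+18=21 d=14, r--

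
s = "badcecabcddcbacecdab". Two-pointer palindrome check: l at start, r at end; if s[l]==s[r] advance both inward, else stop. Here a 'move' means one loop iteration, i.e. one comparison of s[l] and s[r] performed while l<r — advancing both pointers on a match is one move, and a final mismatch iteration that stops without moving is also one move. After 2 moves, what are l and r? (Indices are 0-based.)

l=2, r=17

l=0 r=19: 'b'=='b', l++,r--
l=1 r=18: 'a'=='a', l++,r--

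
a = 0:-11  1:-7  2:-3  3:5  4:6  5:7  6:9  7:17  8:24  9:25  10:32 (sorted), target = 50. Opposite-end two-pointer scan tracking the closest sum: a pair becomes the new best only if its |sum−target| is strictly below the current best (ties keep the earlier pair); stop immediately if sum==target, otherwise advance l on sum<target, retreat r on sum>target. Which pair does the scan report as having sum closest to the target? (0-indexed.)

l=0 r=10: -11+32=21 d=29 *, l++
l=1 r=10: -7+32=25 d=25 *, l++
l=2 r=10: -3+32=29 d=21 *, l++
l=3 r=10: 5+32=37 d=13 *, l++
l=4 r=10: 6+32=38 d=12 *, l++
l=5 r=10: 7+32=39 d=11 *, l++
l=6 r=10: 9+32=41 d=9 *, l++
l=7 r=10: 17+32=49 d=1 *, l++
l=8 r=10: 24+32=56 d=6, r--
l=8 r=9: 24+25=49 d=1, l++

pair (17, 32) with sum 49 (|Δ|=1)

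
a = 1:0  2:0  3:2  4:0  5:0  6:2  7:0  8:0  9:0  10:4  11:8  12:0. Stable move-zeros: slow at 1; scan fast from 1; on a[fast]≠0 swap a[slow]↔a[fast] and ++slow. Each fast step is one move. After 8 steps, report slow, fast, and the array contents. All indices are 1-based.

slow=3, fast=9, a=[2, 2, 0, 0, 0, 0, 0, 0, 0, 4, 8, 0]

slow=1 fast=1: a[fast]=0, fast++
slow=1 fast=2: a[fast]=0, fast++
slow=1 fast=3: a[fast]=2≠0 swap→a[1]=2, slow++,fast++
slow=2 fast=4: a[fast]=0, fast++
slow=2 fast=5: a[fast]=0, fast++
slow=2 fast=6: a[fast]=2≠0 swap→a[2]=2, slow++,fast++
slow=3 fast=7: a[fast]=0, fast++
slow=3 fast=8: a[fast]=0, fast++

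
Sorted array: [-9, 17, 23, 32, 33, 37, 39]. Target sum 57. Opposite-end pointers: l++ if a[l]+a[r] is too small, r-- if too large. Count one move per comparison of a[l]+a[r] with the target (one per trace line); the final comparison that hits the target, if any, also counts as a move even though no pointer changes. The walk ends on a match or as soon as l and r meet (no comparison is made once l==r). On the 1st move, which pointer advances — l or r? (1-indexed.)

l

l=1 r=7: -9+39=30 <57, l++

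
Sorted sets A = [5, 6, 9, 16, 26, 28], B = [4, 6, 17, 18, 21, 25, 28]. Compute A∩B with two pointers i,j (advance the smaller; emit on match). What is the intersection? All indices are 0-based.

i=0 j=0: 5>4, j++
i=0 j=1: 5<6, i++
i=1 j=1: 6==6 emit, i++,j++
i=2 j=2: 9<17, i++
i=3 j=2: 16<17, i++
i=4 j=2: 26>17, j++
i=4 j=3: 26>18, j++
i=4 j=4: 26>21, j++
i=4 j=5: 26>25, j++
i=4 j=6: 26<28, i++
i=5 j=6: 28==28 emit, i++,j++

intersection = [6, 28]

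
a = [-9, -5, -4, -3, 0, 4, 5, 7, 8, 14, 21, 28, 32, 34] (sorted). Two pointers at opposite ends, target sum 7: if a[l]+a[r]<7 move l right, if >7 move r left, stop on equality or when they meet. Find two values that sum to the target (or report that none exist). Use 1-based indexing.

l=1 r=14: -9+34=25 >7, r--
l=1 r=13: -9+32=23 >7, r--
l=1 r=12: -9+28=19 >7, r--
l=1 r=11: -9+21=12 >7, r--
l=1 r=10: -9+14=5 <7, l++
l=2 r=10: -5+14=9 >7, r--
l=2 r=9: -5+8=3 <7, l++
l=3 r=9: -4+8=4 <7, l++
l=4 r=9: -3+8=5 <7, l++
l=5 r=9: 0+8=8 >7, r--
l=5 r=8: 0+7=7, found

(0, 7)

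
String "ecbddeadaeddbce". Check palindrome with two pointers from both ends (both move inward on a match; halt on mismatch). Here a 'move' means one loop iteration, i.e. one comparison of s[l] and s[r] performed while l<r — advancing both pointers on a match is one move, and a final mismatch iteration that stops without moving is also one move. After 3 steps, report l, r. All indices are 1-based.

l=4, r=12

l=1 r=15: 'e'=='e', l++,r--
l=2 r=14: 'c'=='c', l++,r--
l=3 r=13: 'b'=='b', l++,r--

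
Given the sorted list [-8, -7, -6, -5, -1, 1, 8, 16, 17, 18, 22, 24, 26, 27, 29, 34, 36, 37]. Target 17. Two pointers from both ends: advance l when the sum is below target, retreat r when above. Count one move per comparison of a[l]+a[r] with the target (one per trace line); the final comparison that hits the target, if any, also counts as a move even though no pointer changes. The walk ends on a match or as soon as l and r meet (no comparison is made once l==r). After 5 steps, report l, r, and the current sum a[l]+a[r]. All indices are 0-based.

[0,17] -8+37=29 >17 → r--
[0,16] -8+36=28 >17 → r--
[0,15] -8+34=26 >17 → r--
[0,14] -8+29=21 >17 → r--
[0,13] -8+27=19 >17 → r--

l=0, r=12, sum=18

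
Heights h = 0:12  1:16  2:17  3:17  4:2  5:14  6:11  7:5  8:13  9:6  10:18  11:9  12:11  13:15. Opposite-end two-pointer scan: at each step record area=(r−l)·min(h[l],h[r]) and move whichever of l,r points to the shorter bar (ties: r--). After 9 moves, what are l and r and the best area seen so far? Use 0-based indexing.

l=6, r=10, best area=180

l=0 r=13: min(12,15)*13=156 best=156 *, l++
l=1 r=13: min(16,15)*12=180 best=180 *, r--
l=1 r=12: min(16,11)*11=121 best=180, r--
l=1 r=11: min(16,9)*10=90 best=180, r--
l=1 r=10: min(16,18)*9=144 best=180, l++
l=2 r=10: min(17,18)*8=136 best=180, l++
l=3 r=10: min(17,18)*7=119 best=180, l++
l=4 r=10: min(2,18)*6=12 best=180, l++
l=5 r=10: min(14,18)*5=70 best=180, l++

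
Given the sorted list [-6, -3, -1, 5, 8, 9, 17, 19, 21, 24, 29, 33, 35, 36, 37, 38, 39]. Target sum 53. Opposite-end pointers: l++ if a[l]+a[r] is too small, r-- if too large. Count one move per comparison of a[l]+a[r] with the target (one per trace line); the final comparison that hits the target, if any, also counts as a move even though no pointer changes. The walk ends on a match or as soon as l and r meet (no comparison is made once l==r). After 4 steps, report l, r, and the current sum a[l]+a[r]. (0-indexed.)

[0,16] -6+39=33 <53 → l++
[1,16] -3+39=36 <53 → l++
[2,16] -1+39=38 <53 → l++
[3,16] 5+39=44 <53 → l++

l=4, r=16, sum=47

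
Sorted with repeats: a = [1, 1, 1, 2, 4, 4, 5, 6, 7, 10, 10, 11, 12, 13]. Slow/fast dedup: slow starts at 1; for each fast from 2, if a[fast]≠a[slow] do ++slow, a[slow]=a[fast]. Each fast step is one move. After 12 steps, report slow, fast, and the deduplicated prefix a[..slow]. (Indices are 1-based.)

slow=1 fast=2: a[fast]=1=a[slow] dup, fast++
slow=1 fast=3: a[fast]=1=a[slow] dup, fast++
slow=1 fast=4: a[fast]=2≠a[slow]=1 write a[2]=2, slow++,fast++
slow=2 fast=5: a[fast]=4≠a[slow]=2 write a[3]=4, slow++,fast++
slow=3 fast=6: a[fast]=4=a[slow] dup, fast++
slow=3 fast=7: a[fast]=5≠a[slow]=4 write a[4]=5, slow++,fast++
slow=4 fast=8: a[fast]=6≠a[slow]=5 write a[5]=6, slow++,fast++
slow=5 fast=9: a[fast]=7≠a[slow]=6 write a[6]=7, slow++,fast++
slow=6 fast=10: a[fast]=10≠a[slow]=7 write a[7]=10, slow++,fast++
slow=7 fast=11: a[fast]=10=a[slow] dup, fast++
slow=7 fast=12: a[fast]=11≠a[slow]=10 write a[8]=11, slow++,fast++
slow=8 fast=13: a[fast]=12≠a[slow]=11 write a[9]=12, slow++,fast++

slow=9, fast=14, prefix=[1, 2, 4, 5, 6, 7, 10, 11, 12]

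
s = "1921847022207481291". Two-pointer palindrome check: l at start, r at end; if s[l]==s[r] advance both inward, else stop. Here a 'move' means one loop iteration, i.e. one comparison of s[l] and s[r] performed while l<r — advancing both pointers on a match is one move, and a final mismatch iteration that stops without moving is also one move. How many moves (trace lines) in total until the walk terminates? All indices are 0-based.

[0,18] '1'=='1' → l++,r--
[1,17] '9'=='9' → l++,r--
[2,16] '2'=='2' → l++,r--
[3,15] '1'=='1' → l++,r--
[4,14] '8'=='8' → l++,r--
[5,13] '4'=='4' → l++,r--
[6,12] '7'=='7' → l++,r--
[7,11] '0'=='0' → l++,r--
[8,10] '2'=='2' → l++,r--

9 moves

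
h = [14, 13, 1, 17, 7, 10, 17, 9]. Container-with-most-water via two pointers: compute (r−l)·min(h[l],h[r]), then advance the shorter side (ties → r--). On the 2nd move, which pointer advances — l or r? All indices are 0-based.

l

l=0 r=7: min(14,9)*7=63 best=63 *, r--
l=0 r=6: min(14,17)*6=84 best=84 *, l++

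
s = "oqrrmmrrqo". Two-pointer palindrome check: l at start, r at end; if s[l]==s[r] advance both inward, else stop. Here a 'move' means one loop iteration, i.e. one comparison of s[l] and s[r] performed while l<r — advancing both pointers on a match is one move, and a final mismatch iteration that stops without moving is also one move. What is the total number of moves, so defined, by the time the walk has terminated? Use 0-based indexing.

l=0 r=9: 'o'=='o', l++,r--
l=1 r=8: 'q'=='q', l++,r--
l=2 r=7: 'r'=='r', l++,r--
l=3 r=6: 'r'=='r', l++,r--
l=4 r=5: 'm'=='m', l++,r--

5 moves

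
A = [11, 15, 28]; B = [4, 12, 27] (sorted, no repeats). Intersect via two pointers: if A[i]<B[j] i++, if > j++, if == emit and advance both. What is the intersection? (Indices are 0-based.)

i=0 j=0: 11>4, j++
i=0 j=1: 11<12, i++
i=1 j=1: 15>12, j++
i=1 j=2: 15<27, i++
i=2 j=2: 28>27, j++

intersection = []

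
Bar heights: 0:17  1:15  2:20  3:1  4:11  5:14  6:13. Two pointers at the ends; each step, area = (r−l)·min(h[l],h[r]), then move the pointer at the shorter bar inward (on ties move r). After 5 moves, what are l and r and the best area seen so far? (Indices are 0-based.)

l=1, r=2, best area=78

[0,6] min(17,13)*6=78 best=78 * → r--
[0,5] min(17,14)*5=70 best=78 → r--
[0,4] min(17,11)*4=44 best=78 → r--
[0,3] min(17,1)*3=3 best=78 → r--
[0,2] min(17,20)*2=34 best=78 → l++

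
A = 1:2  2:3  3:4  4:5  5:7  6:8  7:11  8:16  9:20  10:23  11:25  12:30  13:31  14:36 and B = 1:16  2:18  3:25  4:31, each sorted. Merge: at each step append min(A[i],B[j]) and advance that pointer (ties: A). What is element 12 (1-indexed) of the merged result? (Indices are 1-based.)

merged[12] = 23

i=1 j=1: A[i]=2<=B[j]=16 take 2, i++
i=2 j=1: A[i]=3<=B[j]=16 take 3, i++
i=3 j=1: A[i]=4<=B[j]=16 take 4, i++
i=4 j=1: A[i]=5<=B[j]=16 take 5, i++
i=5 j=1: A[i]=7<=B[j]=16 take 7, i++
i=6 j=1: A[i]=8<=B[j]=16 take 8, i++
i=7 j=1: A[i]=11<=B[j]=16 take 11, i++
i=8 j=1: A[i]=16<=B[j]=16 take 16, i++
i=9 j=1: A[i]=20>B[j]=16 take 16, j++
i=9 j=2: A[i]=20>B[j]=18 take 18, j++
i=9 j=3: A[i]=20<=B[j]=25 take 20, i++
i=10 j=3: A[i]=23<=B[j]=25 take 23, i++
i=11 j=3: A[i]=25<=B[j]=25 take 25, i++
i=12 j=3: A[i]=30>B[j]=25 take 25, j++
i=12 j=4: A[i]=30<=B[j]=31 take 30, i++
i=13 j=4: A[i]=31<=B[j]=31 take 31, i++
i=14 j=4: A[i]=36>B[j]=31 take 31, j++
i=14 j=5: B done, take A[i]=36, i++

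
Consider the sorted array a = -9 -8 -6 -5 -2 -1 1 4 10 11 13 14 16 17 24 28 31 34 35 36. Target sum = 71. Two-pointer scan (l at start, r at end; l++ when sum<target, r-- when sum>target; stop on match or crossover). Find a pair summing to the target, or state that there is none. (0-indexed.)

l=0 r=19: -9+36=27 <71, l++
l=1 r=19: -8+36=28 <71, l++
l=2 r=19: -6+36=30 <71, l++
l=3 r=19: -5+36=31 <71, l++
l=4 r=19: -2+36=34 <71, l++
l=5 r=19: -1+36=35 <71, l++
l=6 r=19: 1+36=37 <71, l++
l=7 r=19: 4+36=40 <71, l++
l=8 r=19: 10+36=46 <71, l++
l=9 r=19: 11+36=47 <71, l++
l=10 r=19: 13+36=49 <71, l++
l=11 r=19: 14+36=50 <71, l++
l=12 r=19: 16+36=52 <71, l++
l=13 r=19: 17+36=53 <71, l++
l=14 r=19: 24+36=60 <71, l++
l=15 r=19: 28+36=64 <71, l++
l=16 r=19: 31+36=67 <71, l++
l=17 r=19: 34+36=70 <71, l++
l=18 r=19: 35+36=71, found

(35, 36)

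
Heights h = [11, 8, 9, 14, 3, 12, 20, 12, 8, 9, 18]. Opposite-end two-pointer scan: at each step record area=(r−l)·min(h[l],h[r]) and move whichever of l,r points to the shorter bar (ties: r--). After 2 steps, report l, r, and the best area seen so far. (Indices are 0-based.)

l=2, r=10, best area=110

l=0 r=10: min(11,18)*10=110 best=110 *, l++
l=1 r=10: min(8,18)*9=72 best=110, l++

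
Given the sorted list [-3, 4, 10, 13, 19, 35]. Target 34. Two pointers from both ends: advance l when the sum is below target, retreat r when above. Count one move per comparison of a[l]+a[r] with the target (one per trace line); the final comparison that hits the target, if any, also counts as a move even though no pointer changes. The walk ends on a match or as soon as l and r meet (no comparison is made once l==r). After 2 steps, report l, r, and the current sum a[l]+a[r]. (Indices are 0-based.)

l=1, r=4, sum=23

[0,5] -3+35=32 <34 → l++
[1,5] 4+35=39 >34 → r--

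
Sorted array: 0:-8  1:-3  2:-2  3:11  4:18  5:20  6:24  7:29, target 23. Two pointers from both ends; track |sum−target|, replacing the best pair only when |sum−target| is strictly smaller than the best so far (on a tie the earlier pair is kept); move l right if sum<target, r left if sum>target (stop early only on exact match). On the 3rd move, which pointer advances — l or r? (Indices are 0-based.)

l=0 r=7: -8+29=21 d=2 *, l++
l=1 r=7: -3+29=26 d=3, r--
l=1 r=6: -3+24=21 d=2, l++

l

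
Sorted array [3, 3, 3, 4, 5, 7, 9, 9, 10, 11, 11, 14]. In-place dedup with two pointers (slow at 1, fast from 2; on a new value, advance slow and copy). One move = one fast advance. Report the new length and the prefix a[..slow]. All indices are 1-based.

slow=1 fast=2: a[fast]=3=a[slow] dup, fast++
slow=1 fast=3: a[fast]=3=a[slow] dup, fast++
slow=1 fast=4: a[fast]=4≠a[slow]=3 write a[2]=4, slow++,fast++
slow=2 fast=5: a[fast]=5≠a[slow]=4 write a[3]=5, slow++,fast++
slow=3 fast=6: a[fast]=7≠a[slow]=5 write a[4]=7, slow++,fast++
slow=4 fast=7: a[fast]=9≠a[slow]=7 write a[5]=9, slow++,fast++
slow=5 fast=8: a[fast]=9=a[slow] dup, fast++
slow=5 fast=9: a[fast]=10≠a[slow]=9 write a[6]=10, slow++,fast++
slow=6 fast=10: a[fast]=11≠a[slow]=10 write a[7]=11, slow++,fast++
slow=7 fast=11: a[fast]=11=a[slow] dup, fast++
slow=7 fast=12: a[fast]=14≠a[slow]=11 write a[8]=14, slow++,fast++

length 8; prefix = [3, 4, 5, 7, 9, 10, 11, 14]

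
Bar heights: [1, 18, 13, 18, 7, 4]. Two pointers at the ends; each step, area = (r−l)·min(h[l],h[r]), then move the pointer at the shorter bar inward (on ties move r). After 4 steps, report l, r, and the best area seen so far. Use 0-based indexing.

[0,5] min(1,4)*5=5 best=5 * → l++
[1,5] min(18,4)*4=16 best=16 * → r--
[1,4] min(18,7)*3=21 best=21 * → r--
[1,3] min(18,18)*2=36 best=36 * → r--

l=1, r=2, best area=36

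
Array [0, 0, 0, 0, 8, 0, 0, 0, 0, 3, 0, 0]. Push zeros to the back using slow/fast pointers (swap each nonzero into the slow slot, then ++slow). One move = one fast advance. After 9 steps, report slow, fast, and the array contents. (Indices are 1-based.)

(s=1,f=1) a[fast]=0 → fast++
(s=1,f=2) a[fast]=0 → fast++
(s=1,f=3) a[fast]=0 → fast++
(s=1,f=4) a[fast]=0 → fast++
(s=1,f=5) a[fast]=8≠0 swap→a[1]=8 → slow++,fast++
(s=2,f=6) a[fast]=0 → fast++
(s=2,f=7) a[fast]=0 → fast++
(s=2,f=8) a[fast]=0 → fast++
(s=2,f=9) a[fast]=0 → fast++

slow=2, fast=10, a=[8, 0, 0, 0, 0, 0, 0, 0, 0, 3, 0, 0]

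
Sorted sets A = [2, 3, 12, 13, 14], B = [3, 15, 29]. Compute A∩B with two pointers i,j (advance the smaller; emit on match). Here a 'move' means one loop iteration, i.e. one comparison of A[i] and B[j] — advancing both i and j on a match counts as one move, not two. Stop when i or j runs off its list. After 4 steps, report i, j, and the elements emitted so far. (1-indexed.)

i=5, j=2, emitted=[3]

[i=1,j=1] 2<3 → i++
[i=2,j=1] 3==3 emit → i++,j++
[i=3,j=2] 12<15 → i++
[i=4,j=2] 13<15 → i++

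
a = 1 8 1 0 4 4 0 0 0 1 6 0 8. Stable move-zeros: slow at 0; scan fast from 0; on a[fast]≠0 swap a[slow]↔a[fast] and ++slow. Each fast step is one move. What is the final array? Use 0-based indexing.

[1, 8, 1, 4, 4, 1, 6, 8, 0, 0, 0, 0, 0]

(s=0,f=0) a[fast]=1≠0 swap→a[0]=1 → slow++,fast++
(s=1,f=1) a[fast]=8≠0 swap→a[1]=8 → slow++,fast++
(s=2,f=2) a[fast]=1≠0 swap→a[2]=1 → slow++,fast++
(s=3,f=3) a[fast]=0 → fast++
(s=3,f=4) a[fast]=4≠0 swap→a[3]=4 → slow++,fast++
(s=4,f=5) a[fast]=4≠0 swap→a[4]=4 → slow++,fast++
(s=5,f=6) a[fast]=0 → fast++
(s=5,f=7) a[fast]=0 → fast++
(s=5,f=8) a[fast]=0 → fast++
(s=5,f=9) a[fast]=1≠0 swap→a[5]=1 → slow++,fast++
(s=6,f=10) a[fast]=6≠0 swap→a[6]=6 → slow++,fast++
(s=7,f=11) a[fast]=0 → fast++
(s=7,f=12) a[fast]=8≠0 swap→a[7]=8 → slow++,fast++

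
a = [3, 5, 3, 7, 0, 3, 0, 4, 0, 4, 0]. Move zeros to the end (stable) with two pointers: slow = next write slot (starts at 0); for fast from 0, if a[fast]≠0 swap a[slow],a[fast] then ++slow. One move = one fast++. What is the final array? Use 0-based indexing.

[3, 5, 3, 7, 3, 4, 4, 0, 0, 0, 0]

(s=0,f=0) a[fast]=3≠0 swap→a[0]=3 → slow++,fast++
(s=1,f=1) a[fast]=5≠0 swap→a[1]=5 → slow++,fast++
(s=2,f=2) a[fast]=3≠0 swap→a[2]=3 → slow++,fast++
(s=3,f=3) a[fast]=7≠0 swap→a[3]=7 → slow++,fast++
(s=4,f=4) a[fast]=0 → fast++
(s=4,f=5) a[fast]=3≠0 swap→a[4]=3 → slow++,fast++
(s=5,f=6) a[fast]=0 → fast++
(s=5,f=7) a[fast]=4≠0 swap→a[5]=4 → slow++,fast++
(s=6,f=8) a[fast]=0 → fast++
(s=6,f=9) a[fast]=4≠0 swap→a[6]=4 → slow++,fast++
(s=7,f=10) a[fast]=0 → fast++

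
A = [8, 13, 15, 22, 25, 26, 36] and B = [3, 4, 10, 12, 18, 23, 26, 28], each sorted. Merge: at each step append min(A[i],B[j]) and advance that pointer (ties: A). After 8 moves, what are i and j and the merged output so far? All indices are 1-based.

[i=1,j=1] A[i]=8>B[j]=3 take 3 → j++
[i=1,j=2] A[i]=8>B[j]=4 take 4 → j++
[i=1,j=3] A[i]=8<=B[j]=10 take 8 → i++
[i=2,j=3] A[i]=13>B[j]=10 take 10 → j++
[i=2,j=4] A[i]=13>B[j]=12 take 12 → j++
[i=2,j=5] A[i]=13<=B[j]=18 take 13 → i++
[i=3,j=5] A[i]=15<=B[j]=18 take 15 → i++
[i=4,j=5] A[i]=22>B[j]=18 take 18 → j++

i=4, j=6, merged so far=[3, 4, 8, 10, 12, 13, 15, 18]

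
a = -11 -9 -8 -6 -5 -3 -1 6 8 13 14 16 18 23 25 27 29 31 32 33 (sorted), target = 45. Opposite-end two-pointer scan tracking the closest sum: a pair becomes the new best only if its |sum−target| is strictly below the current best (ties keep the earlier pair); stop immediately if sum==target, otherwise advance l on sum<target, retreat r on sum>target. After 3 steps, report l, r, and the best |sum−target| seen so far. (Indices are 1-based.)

[1,20] -11+33=22 d=23 * → l++
[2,20] -9+33=24 d=21 * → l++
[3,20] -8+33=25 d=20 * → l++

l=4, r=20, best |Δ|=20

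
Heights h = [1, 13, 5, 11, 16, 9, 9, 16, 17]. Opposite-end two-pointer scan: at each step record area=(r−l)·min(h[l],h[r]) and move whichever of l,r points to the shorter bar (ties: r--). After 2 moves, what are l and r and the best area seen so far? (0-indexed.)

l=2, r=8, best area=91

[0,8] min(1,17)*8=8 best=8 * → l++
[1,8] min(13,17)*7=91 best=91 * → l++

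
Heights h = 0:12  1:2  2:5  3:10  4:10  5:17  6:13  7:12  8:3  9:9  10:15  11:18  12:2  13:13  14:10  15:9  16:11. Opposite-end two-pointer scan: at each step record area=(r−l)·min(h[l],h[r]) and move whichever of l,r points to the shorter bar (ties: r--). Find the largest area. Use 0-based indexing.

l=0 r=16: min(12,11)*16=176 best=176 *, r--
l=0 r=15: min(12,9)*15=135 best=176, r--
l=0 r=14: min(12,10)*14=140 best=176, r--
l=0 r=13: min(12,13)*13=156 best=176, l++
l=1 r=13: min(2,13)*12=24 best=176, l++
l=2 r=13: min(5,13)*11=55 best=176, l++
l=3 r=13: min(10,13)*10=100 best=176, l++
l=4 r=13: min(10,13)*9=90 best=176, l++
l=5 r=13: min(17,13)*8=104 best=176, r--
l=5 r=12: min(17,2)*7=14 best=176, r--
l=5 r=11: min(17,18)*6=102 best=176, l++
l=6 r=11: min(13,18)*5=65 best=176, l++
l=7 r=11: min(12,18)*4=48 best=176, l++
l=8 r=11: min(3,18)*3=9 best=176, l++
l=9 r=11: min(9,18)*2=18 best=176, l++
l=10 r=11: min(15,18)*1=15 best=176, l++

max area = 176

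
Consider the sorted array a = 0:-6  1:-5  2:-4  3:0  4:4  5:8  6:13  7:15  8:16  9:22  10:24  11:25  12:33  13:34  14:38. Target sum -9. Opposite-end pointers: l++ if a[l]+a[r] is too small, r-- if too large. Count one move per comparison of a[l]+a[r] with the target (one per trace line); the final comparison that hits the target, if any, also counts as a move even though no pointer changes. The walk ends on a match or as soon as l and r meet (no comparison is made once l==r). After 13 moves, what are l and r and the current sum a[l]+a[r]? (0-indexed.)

[0,14] -6+38=32 >-9 → r--
[0,13] -6+34=28 >-9 → r--
[0,12] -6+33=27 >-9 → r--
[0,11] -6+25=19 >-9 → r--
[0,10] -6+24=18 >-9 → r--
[0,9] -6+22=16 >-9 → r--
[0,8] -6+16=10 >-9 → r--
[0,7] -6+15=9 >-9 → r--
[0,6] -6+13=7 >-9 → r--
[0,5] -6+8=2 >-9 → r--
[0,4] -6+4=-2 >-9 → r--
[0,3] -6+0=-6 >-9 → r--
[0,2] -6+-4=-10 <-9 → l++

l=1, r=2, sum=-9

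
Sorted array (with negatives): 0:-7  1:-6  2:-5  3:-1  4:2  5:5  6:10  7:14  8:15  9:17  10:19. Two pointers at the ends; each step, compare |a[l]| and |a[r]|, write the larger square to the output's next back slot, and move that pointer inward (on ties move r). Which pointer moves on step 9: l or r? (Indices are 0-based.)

l=0 r=10: |-7|<=|19| out[10]=361, r--
l=0 r=9: |-7|<=|17| out[9]=289, r--
l=0 r=8: |-7|<=|15| out[8]=225, r--
l=0 r=7: |-7|<=|14| out[7]=196, r--
l=0 r=6: |-7|<=|10| out[6]=100, r--
l=0 r=5: |-7|>|5| out[5]=49, l++
l=1 r=5: |-6|>|5| out[4]=36, l++
l=2 r=5: |-5|<=|5| out[3]=25, r--
l=2 r=4: |-5|>|2| out[2]=25, l++

l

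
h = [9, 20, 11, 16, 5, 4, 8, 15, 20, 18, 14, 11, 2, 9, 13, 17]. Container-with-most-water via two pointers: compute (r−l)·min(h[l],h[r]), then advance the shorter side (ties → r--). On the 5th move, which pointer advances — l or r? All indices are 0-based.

r

[0,15] min(9,17)*15=135 best=135 * → l++
[1,15] min(20,17)*14=238 best=238 * → r--
[1,14] min(20,13)*13=169 best=238 → r--
[1,13] min(20,9)*12=108 best=238 → r--
[1,12] min(20,2)*11=22 best=238 → r--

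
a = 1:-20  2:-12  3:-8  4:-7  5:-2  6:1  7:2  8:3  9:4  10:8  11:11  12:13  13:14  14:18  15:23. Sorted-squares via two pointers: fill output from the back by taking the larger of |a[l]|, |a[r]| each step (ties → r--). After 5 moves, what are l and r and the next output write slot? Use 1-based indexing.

[1,15] |-20|<=|23| out[15]=529 → r--
[1,14] |-20|>|18| out[14]=400 → l++
[2,14] |-12|<=|18| out[13]=324 → r--
[2,13] |-12|<=|14| out[12]=196 → r--
[2,12] |-12|<=|13| out[11]=169 → r--

l=2, r=11, next write slot=10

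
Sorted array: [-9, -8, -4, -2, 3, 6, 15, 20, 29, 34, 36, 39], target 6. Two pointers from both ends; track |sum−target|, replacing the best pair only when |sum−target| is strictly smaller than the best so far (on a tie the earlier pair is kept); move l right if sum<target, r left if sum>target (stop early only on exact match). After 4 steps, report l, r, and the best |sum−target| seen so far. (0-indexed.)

[0,11] -9+39=30 d=24 * → r--
[0,10] -9+36=27 d=21 * → r--
[0,9] -9+34=25 d=19 * → r--
[0,8] -9+29=20 d=14 * → r--

l=0, r=7, best |Δ|=14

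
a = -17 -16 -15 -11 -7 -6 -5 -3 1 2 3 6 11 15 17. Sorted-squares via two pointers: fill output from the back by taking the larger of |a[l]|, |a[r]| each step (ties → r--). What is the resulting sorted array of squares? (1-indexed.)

[1, 4, 9, 9, 25, 36, 36, 49, 121, 121, 225, 225, 256, 289, 289]

[1,15] |-17|<=|17| out[15]=289 → r--
[1,14] |-17|>|15| out[14]=289 → l++
[2,14] |-16|>|15| out[13]=256 → l++
[3,14] |-15|<=|15| out[12]=225 → r--
[3,13] |-15|>|11| out[11]=225 → l++
[4,13] |-11|<=|11| out[10]=121 → r--
[4,12] |-11|>|6| out[9]=121 → l++
[5,12] |-7|>|6| out[8]=49 → l++
[6,12] |-6|<=|6| out[7]=36 → r--
[6,11] |-6|>|3| out[6]=36 → l++
[7,11] |-5|>|3| out[5]=25 → l++
[8,11] |-3|<=|3| out[4]=9 → r--
[8,10] |-3|>|2| out[3]=9 → l++
[9,10] |1|<=|2| out[2]=4 → r--
[9,9] |1|<=|1| out[1]=1 → r--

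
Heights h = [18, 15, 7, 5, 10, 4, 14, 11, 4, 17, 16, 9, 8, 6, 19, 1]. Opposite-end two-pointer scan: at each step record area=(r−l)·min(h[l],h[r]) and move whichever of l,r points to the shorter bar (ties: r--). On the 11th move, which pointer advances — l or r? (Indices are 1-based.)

[1,16] min(18,1)*15=15 best=15 * → r--
[1,15] min(18,19)*14=252 best=252 * → l++
[2,15] min(15,19)*13=195 best=252 → l++
[3,15] min(7,19)*12=84 best=252 → l++
[4,15] min(5,19)*11=55 best=252 → l++
[5,15] min(10,19)*10=100 best=252 → l++
[6,15] min(4,19)*9=36 best=252 → l++
[7,15] min(14,19)*8=112 best=252 → l++
[8,15] min(11,19)*7=77 best=252 → l++
[9,15] min(4,19)*6=24 best=252 → l++
[10,15] min(17,19)*5=85 best=252 → l++

l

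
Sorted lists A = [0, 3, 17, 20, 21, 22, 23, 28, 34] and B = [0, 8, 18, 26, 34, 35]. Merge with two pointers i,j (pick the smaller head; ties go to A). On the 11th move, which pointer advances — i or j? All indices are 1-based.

j

i=1 j=1: A[i]=0<=B[j]=0 take 0, i++
i=2 j=1: A[i]=3>B[j]=0 take 0, j++
i=2 j=2: A[i]=3<=B[j]=8 take 3, i++
i=3 j=2: A[i]=17>B[j]=8 take 8, j++
i=3 j=3: A[i]=17<=B[j]=18 take 17, i++
i=4 j=3: A[i]=20>B[j]=18 take 18, j++
i=4 j=4: A[i]=20<=B[j]=26 take 20, i++
i=5 j=4: A[i]=21<=B[j]=26 take 21, i++
i=6 j=4: A[i]=22<=B[j]=26 take 22, i++
i=7 j=4: A[i]=23<=B[j]=26 take 23, i++
i=8 j=4: A[i]=28>B[j]=26 take 26, j++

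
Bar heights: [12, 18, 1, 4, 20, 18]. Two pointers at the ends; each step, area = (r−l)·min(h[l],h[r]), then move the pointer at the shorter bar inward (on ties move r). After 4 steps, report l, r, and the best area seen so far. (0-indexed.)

l=3, r=4, best area=72

[0,5] min(12,18)*5=60 best=60 * → l++
[1,5] min(18,18)*4=72 best=72 * → r--
[1,4] min(18,20)*3=54 best=72 → l++
[2,4] min(1,20)*2=2 best=72 → l++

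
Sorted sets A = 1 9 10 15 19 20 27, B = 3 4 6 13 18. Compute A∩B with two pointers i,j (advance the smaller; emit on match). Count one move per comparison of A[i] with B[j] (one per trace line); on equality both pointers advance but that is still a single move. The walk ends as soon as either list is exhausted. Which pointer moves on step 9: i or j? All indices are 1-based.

i=1 j=1: 1<3, i++
i=2 j=1: 9>3, j++
i=2 j=2: 9>4, j++
i=2 j=3: 9>6, j++
i=2 j=4: 9<13, i++
i=3 j=4: 10<13, i++
i=4 j=4: 15>13, j++
i=4 j=5: 15<18, i++
i=5 j=5: 19>18, j++

j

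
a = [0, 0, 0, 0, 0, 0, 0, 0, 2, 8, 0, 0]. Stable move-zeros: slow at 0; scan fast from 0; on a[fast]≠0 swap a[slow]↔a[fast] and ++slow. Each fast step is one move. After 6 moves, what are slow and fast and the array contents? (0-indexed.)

(s=0,f=0) a[fast]=0 → fast++
(s=0,f=1) a[fast]=0 → fast++
(s=0,f=2) a[fast]=0 → fast++
(s=0,f=3) a[fast]=0 → fast++
(s=0,f=4) a[fast]=0 → fast++
(s=0,f=5) a[fast]=0 → fast++

slow=0, fast=6, a=[0, 0, 0, 0, 0, 0, 0, 0, 2, 8, 0, 0]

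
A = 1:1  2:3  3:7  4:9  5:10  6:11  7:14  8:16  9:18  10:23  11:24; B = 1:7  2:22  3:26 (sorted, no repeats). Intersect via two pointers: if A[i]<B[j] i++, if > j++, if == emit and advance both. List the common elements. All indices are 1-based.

i=1 j=1: 1<7, i++
i=2 j=1: 3<7, i++
i=3 j=1: 7==7 emit, i++,j++
i=4 j=2: 9<22, i++
i=5 j=2: 10<22, i++
i=6 j=2: 11<22, i++
i=7 j=2: 14<22, i++
i=8 j=2: 16<22, i++
i=9 j=2: 18<22, i++
i=10 j=2: 23>22, j++
i=10 j=3: 23<26, i++
i=11 j=3: 24<26, i++

intersection = [7]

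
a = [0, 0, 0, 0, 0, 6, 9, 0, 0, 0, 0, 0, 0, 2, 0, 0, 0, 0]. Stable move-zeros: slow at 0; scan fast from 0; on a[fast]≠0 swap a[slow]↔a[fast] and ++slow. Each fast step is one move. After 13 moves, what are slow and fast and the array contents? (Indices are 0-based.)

slow=0 fast=0: a[fast]=0, fast++
slow=0 fast=1: a[fast]=0, fast++
slow=0 fast=2: a[fast]=0, fast++
slow=0 fast=3: a[fast]=0, fast++
slow=0 fast=4: a[fast]=0, fast++
slow=0 fast=5: a[fast]=6≠0 swap→a[0]=6, slow++,fast++
slow=1 fast=6: a[fast]=9≠0 swap→a[1]=9, slow++,fast++
slow=2 fast=7: a[fast]=0, fast++
slow=2 fast=8: a[fast]=0, fast++
slow=2 fast=9: a[fast]=0, fast++
slow=2 fast=10: a[fast]=0, fast++
slow=2 fast=11: a[fast]=0, fast++
slow=2 fast=12: a[fast]=0, fast++

slow=2, fast=13, a=[6, 9, 0, 0, 0, 0, 0, 0, 0, 0, 0, 0, 0, 2, 0, 0, 0, 0]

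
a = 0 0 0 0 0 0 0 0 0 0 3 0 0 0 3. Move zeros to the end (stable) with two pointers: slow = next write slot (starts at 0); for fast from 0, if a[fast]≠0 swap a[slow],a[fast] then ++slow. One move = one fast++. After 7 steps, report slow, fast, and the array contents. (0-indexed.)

(s=0,f=0) a[fast]=0 → fast++
(s=0,f=1) a[fast]=0 → fast++
(s=0,f=2) a[fast]=0 → fast++
(s=0,f=3) a[fast]=0 → fast++
(s=0,f=4) a[fast]=0 → fast++
(s=0,f=5) a[fast]=0 → fast++
(s=0,f=6) a[fast]=0 → fast++

slow=0, fast=7, a=[0, 0, 0, 0, 0, 0, 0, 0, 0, 0, 3, 0, 0, 0, 3]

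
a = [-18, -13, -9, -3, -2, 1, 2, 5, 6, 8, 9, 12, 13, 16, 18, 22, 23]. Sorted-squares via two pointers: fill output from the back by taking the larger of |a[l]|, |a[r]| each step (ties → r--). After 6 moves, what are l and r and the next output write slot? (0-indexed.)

l=1, r=11, next write slot=10

l=0 r=16: |-18|<=|23| out[16]=529, r--
l=0 r=15: |-18|<=|22| out[15]=484, r--
l=0 r=14: |-18|<=|18| out[14]=324, r--
l=0 r=13: |-18|>|16| out[13]=324, l++
l=1 r=13: |-13|<=|16| out[12]=256, r--
l=1 r=12: |-13|<=|13| out[11]=169, r--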